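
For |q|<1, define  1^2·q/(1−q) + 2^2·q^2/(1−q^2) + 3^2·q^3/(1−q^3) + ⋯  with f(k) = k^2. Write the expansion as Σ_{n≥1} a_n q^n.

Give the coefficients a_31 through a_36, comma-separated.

d|31:{31,1}  Σf=961+1=962
d|32:{32,16,8,4,2,1}  Σf=1024+256+64+16+4+1=1365
q^33  k|33↦f(k): 33:1089 11:121 3:9 1:1  a_33=1220
n=34: 1·34 2·17 17·2 34·1  f→[1+4+289+1156]=1450
q^35  k|35↦f(k): 35:1225 7:49 5:25 1:1  a_35=1300
d|36:{1,2,3,4,6,9,12,18,36}  Σf=1+4+9+16+36+81+144+324+1296=1911

962, 1365, 1220, 1450, 1300, 1911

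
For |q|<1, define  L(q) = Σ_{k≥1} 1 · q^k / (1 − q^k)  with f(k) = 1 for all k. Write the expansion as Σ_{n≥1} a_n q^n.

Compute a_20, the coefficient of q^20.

d|20:{1,2,4,5,10,20}  Σf=1+1+1+1+1+1=6

a_20 = 6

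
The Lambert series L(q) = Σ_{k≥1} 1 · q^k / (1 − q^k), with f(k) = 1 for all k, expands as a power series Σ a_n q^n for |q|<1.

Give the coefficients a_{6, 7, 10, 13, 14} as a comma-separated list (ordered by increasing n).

[q^6] f(6)=1,f(3)=1,f(2)=1,f(1)=1 ⇒ 4
[q^7] f(7)=1,f(1)=1 ⇒ 2
d|10:{10,5,2,1}  Σf=1+1+1+1=4
d|13:{1,13}  Σf=1+1=2
d|14:{1,2,7,14}  Σf=1+1+1+1=4

4, 2, 4, 2, 4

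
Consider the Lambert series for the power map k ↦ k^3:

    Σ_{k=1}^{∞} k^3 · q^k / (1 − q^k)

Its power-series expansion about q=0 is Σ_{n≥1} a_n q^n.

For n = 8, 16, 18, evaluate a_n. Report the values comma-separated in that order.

n=8: 1·8 2·4 4·2 8·1  f→[1+8+64+512]=585
d|16:{1,2,4,8,16}  Σf=1+8+64+512+4096=4681
q^18  k|18↦f(k): 18:5832 9:729 6:216 3:27 2:8 1:1  a_18=6813

585, 4681, 6813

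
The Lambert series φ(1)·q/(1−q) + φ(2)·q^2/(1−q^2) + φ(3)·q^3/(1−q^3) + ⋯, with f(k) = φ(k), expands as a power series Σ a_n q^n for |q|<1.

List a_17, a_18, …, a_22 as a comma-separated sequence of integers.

[q^17] φ(1)=1,φ(17)=16 ⇒ 17
n=18: 18·1 9·2 6·3 3·6 2·9 1·18  φ→[6+6+2+2+1+1]=18
d|19:{1,19}  Σφ=1+18=19
q^20  k|20↦φ(k): 20:8 10:4 5:4 4:2 2:1 1:1  a_20=20
n=21: 1·21 3·7 7·3 21·1  φ→[1+2+6+12]=21
[q^22] φ(1)=1,φ(2)=1,φ(11)=10,φ(22)=10 ⇒ 22

17, 18, 19, 20, 21, 22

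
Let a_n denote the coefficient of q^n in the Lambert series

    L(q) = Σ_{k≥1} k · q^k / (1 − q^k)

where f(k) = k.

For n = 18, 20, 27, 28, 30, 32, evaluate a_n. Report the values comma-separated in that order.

39, 42, 40, 56, 72, 63

q^18  k|18↦f(k): 1:1 2:2 3:3 6:6 9:9 18:18  a_18=39
q^20  k|20↦f(k): 1:1 2:2 4:4 5:5 10:10 20:20  a_20=42
n=27: 1·27 3·9 9·3 27·1  f→[1+3+9+27]=40
n=28: 28·1 14·2 7·4 4·7 2·14 1·28  f→[28+14+7+4+2+1]=56
n=30: 30·1 15·2 10·3 6·5 5·6 3·10 2·15 1·30  f→[30+15+10+6+5+3+2+1]=72
[q^32] f(32)=32,f(16)=16,f(8)=8,f(4)=4,f(2)=2,f(1)=1 ⇒ 63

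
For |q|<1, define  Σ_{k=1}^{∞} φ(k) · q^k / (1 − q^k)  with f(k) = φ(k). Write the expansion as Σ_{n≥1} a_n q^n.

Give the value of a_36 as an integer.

[q^36] φ(1)=1,φ(2)=1,φ(3)=2,φ(4)=2,φ(6)=2,φ(9)=6,φ(12)=4,φ(18)=6,φ(36)=12 ⇒ 36

a_36 = 36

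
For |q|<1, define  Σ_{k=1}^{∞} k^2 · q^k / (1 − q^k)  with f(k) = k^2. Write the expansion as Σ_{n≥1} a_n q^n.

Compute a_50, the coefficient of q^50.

n=50: 1·50 2·25 5·10 10·5 25·2 50·1  f→[1+4+25+100+625+2500]=3255

a_50 = 3255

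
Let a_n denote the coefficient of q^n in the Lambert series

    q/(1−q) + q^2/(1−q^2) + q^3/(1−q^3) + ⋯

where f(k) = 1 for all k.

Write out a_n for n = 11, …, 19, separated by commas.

q^11  k|11↦f(k): 11:1 1:1  a_11=2
n=12: 1·12 2·6 3·4 4·3 6·2 12·1  f→[1+1+1+1+1+1]=6
n=13: 1·13 13·1  f→[1+1]=2
d|14:{14,7,2,1}  Σf=1+1+1+1=4
n=15: 1·15 3·5 5·3 15·1  f→[1+1+1+1]=4
[q^16] f(16)=1,f(8)=1,f(4)=1,f(2)=1,f(1)=1 ⇒ 5
d|17:{1,17}  Σf=1+1=2
d|18:{1,2,3,6,9,18}  Σf=1+1+1+1+1+1=6
[q^19] f(19)=1,f(1)=1 ⇒ 2

2, 6, 2, 4, 4, 5, 2, 6, 2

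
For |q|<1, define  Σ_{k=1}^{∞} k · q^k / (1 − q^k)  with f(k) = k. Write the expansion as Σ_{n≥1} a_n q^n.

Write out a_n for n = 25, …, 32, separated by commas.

31, 42, 40, 56, 30, 72, 32, 63

q^25  k|25↦f(k): 25:25 5:5 1:1  a_25=31
[q^26] f(26)=26,f(13)=13,f(2)=2,f(1)=1 ⇒ 42
n=27: 1·27 3·9 9·3 27·1  f→[1+3+9+27]=40
n=28: 1·28 2·14 4·7 7·4 14·2 28·1  f→[1+2+4+7+14+28]=56
[q^29] f(29)=29,f(1)=1 ⇒ 30
d|30:{1,2,3,5,6,10,15,30}  Σf=1+2+3+5+6+10+15+30=72
[q^31] f(1)=1,f(31)=31 ⇒ 32
[q^32] f(32)=32,f(16)=16,f(8)=8,f(4)=4,f(2)=2,f(1)=1 ⇒ 63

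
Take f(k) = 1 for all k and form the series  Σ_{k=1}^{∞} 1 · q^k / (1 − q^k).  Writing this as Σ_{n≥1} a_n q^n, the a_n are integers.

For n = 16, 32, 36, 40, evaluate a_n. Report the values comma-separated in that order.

5, 6, 9, 8

[q^16] f(16)=1,f(8)=1,f(4)=1,f(2)=1,f(1)=1 ⇒ 5
d|32:{32,16,8,4,2,1}  Σf=1+1+1+1+1+1=6
n=36: 1·36 2·18 3·12 4·9 6·6 9·4 12·3 18·2 36·1  f→[1+1+1+1+1+1+1+1+1]=9
d|40:{40,20,10,8,5,4,2,1}  Σf=1+1+1+1+1+1+1+1=8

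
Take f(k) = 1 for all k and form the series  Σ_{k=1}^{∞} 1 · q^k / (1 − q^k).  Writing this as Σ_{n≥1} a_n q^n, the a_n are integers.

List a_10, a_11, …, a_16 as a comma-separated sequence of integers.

4, 2, 6, 2, 4, 4, 5

n=10: 10·1 5·2 2·5 1·10  f→[1+1+1+1]=4
d|11:{11,1}  Σf=1+1=2
d|12:{12,6,4,3,2,1}  Σf=1+1+1+1+1+1=6
n=13: 1·13 13·1  f→[1+1]=2
q^14  k|14↦f(k): 14:1 7:1 2:1 1:1  a_14=4
d|15:{1,3,5,15}  Σf=1+1+1+1=4
n=16: 16·1 8·2 4·4 2·8 1·16  f→[1+1+1+1+1]=5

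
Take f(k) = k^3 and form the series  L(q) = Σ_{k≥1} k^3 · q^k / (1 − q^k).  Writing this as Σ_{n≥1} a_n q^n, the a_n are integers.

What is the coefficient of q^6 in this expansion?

a_6 = 252

[q^6] f(1)=1,f(2)=8,f(3)=27,f(6)=216 ⇒ 252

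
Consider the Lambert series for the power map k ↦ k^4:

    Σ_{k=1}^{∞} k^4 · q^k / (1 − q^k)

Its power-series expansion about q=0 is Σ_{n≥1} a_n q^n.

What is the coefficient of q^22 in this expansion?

a_22 = 248914

d|22:{22,11,2,1}  Σf=234256+14641+16+1=248914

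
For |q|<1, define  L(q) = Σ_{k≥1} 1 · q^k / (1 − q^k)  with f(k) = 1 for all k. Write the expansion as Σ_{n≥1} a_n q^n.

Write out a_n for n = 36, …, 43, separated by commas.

q^36  k|36↦f(k): 1:1 2:1 3:1 4:1 6:1 9:1 12:1 18:1 36:1  a_36=9
[q^37] f(1)=1,f(37)=1 ⇒ 2
q^38  k|38↦f(k): 1:1 2:1 19:1 38:1  a_38=4
[q^39] f(39)=1,f(13)=1,f(3)=1,f(1)=1 ⇒ 4
[q^40] f(40)=1,f(20)=1,f(10)=1,f(8)=1,f(5)=1,f(4)=1,f(2)=1,f(1)=1 ⇒ 8
[q^41] f(1)=1,f(41)=1 ⇒ 2
[q^42] f(42)=1,f(21)=1,f(14)=1,f(7)=1,f(6)=1,f(3)=1,f(2)=1,f(1)=1 ⇒ 8
q^43  k|43↦f(k): 43:1 1:1  a_43=2

9, 2, 4, 4, 8, 2, 8, 2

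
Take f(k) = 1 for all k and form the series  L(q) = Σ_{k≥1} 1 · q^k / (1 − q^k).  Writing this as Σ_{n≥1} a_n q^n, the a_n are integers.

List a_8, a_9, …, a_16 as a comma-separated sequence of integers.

q^8  k|8↦f(k): 1:1 2:1 4:1 8:1  a_8=4
d|9:{1,3,9}  Σf=1+1+1=3
n=10: 1·10 2·5 5·2 10·1  f→[1+1+1+1]=4
[q^11] f(11)=1,f(1)=1 ⇒ 2
d|12:{12,6,4,3,2,1}  Σf=1+1+1+1+1+1=6
[q^13] f(1)=1,f(13)=1 ⇒ 2
d|14:{14,7,2,1}  Σf=1+1+1+1=4
[q^15] f(15)=1,f(5)=1,f(3)=1,f(1)=1 ⇒ 4
q^16  k|16↦f(k): 16:1 8:1 4:1 2:1 1:1  a_16=5

4, 3, 4, 2, 6, 2, 4, 4, 5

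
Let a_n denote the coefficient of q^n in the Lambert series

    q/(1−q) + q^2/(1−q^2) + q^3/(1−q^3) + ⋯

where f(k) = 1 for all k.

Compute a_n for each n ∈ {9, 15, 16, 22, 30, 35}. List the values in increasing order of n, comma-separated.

3, 4, 5, 4, 8, 4

n=9: 9·1 3·3 1·9  f→[1+1+1]=3
[q^15] f(1)=1,f(3)=1,f(5)=1,f(15)=1 ⇒ 4
n=16: 16·1 8·2 4·4 2·8 1·16  f→[1+1+1+1+1]=5
d|22:{22,11,2,1}  Σf=1+1+1+1=4
d|30:{1,2,3,5,6,10,15,30}  Σf=1+1+1+1+1+1+1+1=8
n=35: 1·35 5·7 7·5 35·1  f→[1+1+1+1]=4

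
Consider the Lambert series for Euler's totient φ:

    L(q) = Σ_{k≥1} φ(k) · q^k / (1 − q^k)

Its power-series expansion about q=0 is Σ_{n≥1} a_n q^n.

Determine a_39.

d|39:{39,13,3,1}  Σφ=24+12+2+1=39

a_39 = 39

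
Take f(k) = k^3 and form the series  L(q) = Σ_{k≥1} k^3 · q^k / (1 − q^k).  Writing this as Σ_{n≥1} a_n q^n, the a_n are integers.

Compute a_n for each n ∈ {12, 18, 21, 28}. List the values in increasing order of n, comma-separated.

2044, 6813, 9632, 25112

[q^12] f(1)=1,f(2)=8,f(3)=27,f(4)=64,f(6)=216,f(12)=1728 ⇒ 2044
n=18: 18·1 9·2 6·3 3·6 2·9 1·18  f→[5832+729+216+27+8+1]=6813
q^21  k|21↦f(k): 21:9261 7:343 3:27 1:1  a_21=9632
n=28: 1·28 2·14 4·7 7·4 14·2 28·1  f→[1+8+64+343+2744+21952]=25112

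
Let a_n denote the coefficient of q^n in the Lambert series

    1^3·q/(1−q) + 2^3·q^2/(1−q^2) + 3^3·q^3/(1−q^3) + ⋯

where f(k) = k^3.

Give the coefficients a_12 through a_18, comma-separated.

q^12  k|12↦f(k): 1:1 2:8 3:27 4:64 6:216 12:1728  a_12=2044
d|13:{1,13}  Σf=1+2197=2198
d|14:{14,7,2,1}  Σf=2744+343+8+1=3096
d|15:{15,5,3,1}  Σf=3375+125+27+1=3528
n=16: 16·1 8·2 4·4 2·8 1·16  f→[4096+512+64+8+1]=4681
n=17: 17·1 1·17  f→[4913+1]=4914
q^18  k|18↦f(k): 18:5832 9:729 6:216 3:27 2:8 1:1  a_18=6813

2044, 2198, 3096, 3528, 4681, 4914, 6813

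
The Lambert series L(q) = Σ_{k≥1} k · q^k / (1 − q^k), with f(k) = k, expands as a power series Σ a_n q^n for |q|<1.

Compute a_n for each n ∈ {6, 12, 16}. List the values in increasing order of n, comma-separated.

12, 28, 31

d|6:{6,3,2,1}  Σf=6+3+2+1=12
q^12  k|12↦f(k): 1:1 2:2 3:3 4:4 6:6 12:12  a_12=28
q^16  k|16↦f(k): 16:16 8:8 4:4 2:2 1:1  a_16=31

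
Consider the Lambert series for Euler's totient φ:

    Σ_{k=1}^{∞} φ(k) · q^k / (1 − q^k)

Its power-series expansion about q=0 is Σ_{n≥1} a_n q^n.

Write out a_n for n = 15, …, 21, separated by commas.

q^15  k|15↦φ(k): 1:1 3:2 5:4 15:8  a_15=15
[q^16] φ(1)=1,φ(2)=1,φ(4)=2,φ(8)=4,φ(16)=8 ⇒ 16
q^17  k|17↦φ(k): 1:1 17:16  a_17=17
[q^18] φ(1)=1,φ(2)=1,φ(3)=2,φ(6)=2,φ(9)=6,φ(18)=6 ⇒ 18
q^19  k|19↦φ(k): 19:18 1:1  a_19=19
n=20: 1·20 2·10 4·5 5·4 10·2 20·1  φ→[1+1+2+4+4+8]=20
[q^21] φ(21)=12,φ(7)=6,φ(3)=2,φ(1)=1 ⇒ 21

15, 16, 17, 18, 19, 20, 21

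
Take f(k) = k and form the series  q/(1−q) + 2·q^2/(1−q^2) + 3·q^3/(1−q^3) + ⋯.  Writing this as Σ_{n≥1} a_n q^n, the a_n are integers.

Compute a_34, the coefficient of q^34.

a_34 = 54

d|34:{34,17,2,1}  Σf=34+17+2+1=54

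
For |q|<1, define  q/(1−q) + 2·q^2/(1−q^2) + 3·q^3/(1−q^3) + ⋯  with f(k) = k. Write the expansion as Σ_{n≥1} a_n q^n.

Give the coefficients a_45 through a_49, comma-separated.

78, 72, 48, 124, 57

d|45:{1,3,5,9,15,45}  Σf=1+3+5+9+15+45=78
n=46: 1·46 2·23 23·2 46·1  f→[1+2+23+46]=72
d|47:{1,47}  Σf=1+47=48
d|48:{48,24,16,12,8,6,4,3,2,1}  Σf=48+24+16+12+8+6+4+3+2+1=124
q^49  k|49↦f(k): 49:49 7:7 1:1  a_49=57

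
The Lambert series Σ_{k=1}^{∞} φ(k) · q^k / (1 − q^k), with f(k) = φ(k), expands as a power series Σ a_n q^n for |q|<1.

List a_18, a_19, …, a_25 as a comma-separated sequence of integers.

[q^18] φ(18)=6,φ(9)=6,φ(6)=2,φ(3)=2,φ(2)=1,φ(1)=1 ⇒ 18
[q^19] φ(1)=1,φ(19)=18 ⇒ 19
n=20: 1·20 2·10 4·5 5·4 10·2 20·1  φ→[1+1+2+4+4+8]=20
q^21  k|21↦φ(k): 1:1 3:2 7:6 21:12  a_21=21
q^22  k|22↦φ(k): 1:1 2:1 11:10 22:10  a_22=22
d|23:{23,1}  Σφ=22+1=23
[q^24] φ(1)=1,φ(2)=1,φ(3)=2,φ(4)=2,φ(6)=2,φ(8)=4,φ(12)=4,φ(24)=8 ⇒ 24
d|25:{1,5,25}  Σφ=1+4+20=25

18, 19, 20, 21, 22, 23, 24, 25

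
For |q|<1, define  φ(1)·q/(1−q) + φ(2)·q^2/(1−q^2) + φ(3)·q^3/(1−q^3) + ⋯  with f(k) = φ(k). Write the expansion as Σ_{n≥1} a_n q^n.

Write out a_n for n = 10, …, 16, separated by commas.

n=10: 10·1 5·2 2·5 1·10  φ→[4+4+1+1]=10
d|11:{11,1}  Σφ=10+1=11
[q^12] φ(12)=4,φ(6)=2,φ(4)=2,φ(3)=2,φ(2)=1,φ(1)=1 ⇒ 12
q^13  k|13↦φ(k): 13:12 1:1  a_13=13
d|14:{14,7,2,1}  Σφ=6+6+1+1=14
q^15  k|15↦φ(k): 1:1 3:2 5:4 15:8  a_15=15
[q^16] φ(16)=8,φ(8)=4,φ(4)=2,φ(2)=1,φ(1)=1 ⇒ 16

10, 11, 12, 13, 14, 15, 16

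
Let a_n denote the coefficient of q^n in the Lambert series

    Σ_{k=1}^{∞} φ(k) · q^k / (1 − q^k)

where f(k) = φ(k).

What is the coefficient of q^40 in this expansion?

d|40:{1,2,4,5,8,10,20,40}  Σφ=1+1+2+4+4+4+8+16=40

a_40 = 40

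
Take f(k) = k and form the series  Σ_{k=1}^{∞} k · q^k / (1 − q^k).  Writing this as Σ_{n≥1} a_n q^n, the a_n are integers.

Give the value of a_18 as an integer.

n=18: 18·1 9·2 6·3 3·6 2·9 1·18  f→[18+9+6+3+2+1]=39

a_18 = 39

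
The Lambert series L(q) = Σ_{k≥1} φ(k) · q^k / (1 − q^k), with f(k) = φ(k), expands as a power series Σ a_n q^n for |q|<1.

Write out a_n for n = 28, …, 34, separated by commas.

q^28  k|28↦φ(k): 28:12 14:6 7:6 4:2 2:1 1:1  a_28=28
d|29:{29,1}  Σφ=28+1=29
n=30: 30·1 15·2 10·3 6·5 5·6 3·10 2·15 1·30  φ→[8+8+4+2+4+2+1+1]=30
[q^31] φ(31)=30,φ(1)=1 ⇒ 31
q^32  k|32↦φ(k): 1:1 2:1 4:2 8:4 16:8 32:16  a_32=32
q^33  k|33↦φ(k): 33:20 11:10 3:2 1:1  a_33=33
d|34:{1,2,17,34}  Σφ=1+1+16+16=34

28, 29, 30, 31, 32, 33, 34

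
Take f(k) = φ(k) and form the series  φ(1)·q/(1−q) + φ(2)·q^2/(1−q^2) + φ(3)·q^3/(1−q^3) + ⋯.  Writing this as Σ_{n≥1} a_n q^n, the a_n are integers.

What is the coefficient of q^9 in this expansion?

d|9:{1,3,9}  Σφ=1+2+6=9

a_9 = 9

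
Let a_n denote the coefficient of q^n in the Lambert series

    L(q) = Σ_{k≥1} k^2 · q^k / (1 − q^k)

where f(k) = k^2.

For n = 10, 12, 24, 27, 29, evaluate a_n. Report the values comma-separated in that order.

d|10:{10,5,2,1}  Σf=100+25+4+1=130
[q^12] f(12)=144,f(6)=36,f(4)=16,f(3)=9,f(2)=4,f(1)=1 ⇒ 210
q^24  k|24↦f(k): 24:576 12:144 8:64 6:36 4:16 3:9 2:4 1:1  a_24=850
n=27: 27·1 9·3 3·9 1·27  f→[729+81+9+1]=820
[q^29] f(1)=1,f(29)=841 ⇒ 842

130, 210, 850, 820, 842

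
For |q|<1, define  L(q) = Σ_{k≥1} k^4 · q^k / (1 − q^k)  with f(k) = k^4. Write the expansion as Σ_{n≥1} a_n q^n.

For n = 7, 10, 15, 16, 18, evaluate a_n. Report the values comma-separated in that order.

d|7:{1,7}  Σf=1+2401=2402
q^10  k|10↦f(k): 1:1 2:16 5:625 10:10000  a_10=10642
[q^15] f(1)=1,f(3)=81,f(5)=625,f(15)=50625 ⇒ 51332
n=16: 16·1 8·2 4·4 2·8 1·16  f→[65536+4096+256+16+1]=69905
q^18  k|18↦f(k): 1:1 2:16 3:81 6:1296 9:6561 18:104976  a_18=112931

2402, 10642, 51332, 69905, 112931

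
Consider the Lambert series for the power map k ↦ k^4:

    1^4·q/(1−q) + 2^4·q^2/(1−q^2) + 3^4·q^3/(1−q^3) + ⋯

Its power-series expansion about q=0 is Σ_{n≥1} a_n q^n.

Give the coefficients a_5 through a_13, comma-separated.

q^5  k|5↦f(k): 5:625 1:1  a_5=626
d|6:{1,2,3,6}  Σf=1+16+81+1296=1394
q^7  k|7↦f(k): 7:2401 1:1  a_7=2402
q^8  k|8↦f(k): 1:1 2:16 4:256 8:4096  a_8=4369
q^9  k|9↦f(k): 9:6561 3:81 1:1  a_9=6643
q^10  k|10↦f(k): 10:10000 5:625 2:16 1:1  a_10=10642
d|11:{1,11}  Σf=1+14641=14642
[q^12] f(1)=1,f(2)=16,f(3)=81,f(4)=256,f(6)=1296,f(12)=20736 ⇒ 22386
d|13:{13,1}  Σf=28561+1=28562

626, 1394, 2402, 4369, 6643, 10642, 14642, 22386, 28562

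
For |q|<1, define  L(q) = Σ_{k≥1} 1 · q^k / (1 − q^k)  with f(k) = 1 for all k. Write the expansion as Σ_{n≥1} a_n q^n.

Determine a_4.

n=4: 4·1 2·2 1·4  f→[1+1+1]=3

a_4 = 3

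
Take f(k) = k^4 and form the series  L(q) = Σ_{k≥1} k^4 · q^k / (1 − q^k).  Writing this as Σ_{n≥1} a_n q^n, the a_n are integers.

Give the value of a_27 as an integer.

n=27: 27·1 9·3 3·9 1·27  f→[531441+6561+81+1]=538084

a_27 = 538084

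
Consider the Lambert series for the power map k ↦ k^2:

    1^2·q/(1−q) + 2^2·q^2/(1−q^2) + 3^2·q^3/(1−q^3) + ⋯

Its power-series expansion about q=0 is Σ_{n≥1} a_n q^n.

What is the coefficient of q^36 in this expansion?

d|36:{36,18,12,9,6,4,3,2,1}  Σf=1296+324+144+81+36+16+9+4+1=1911

a_36 = 1911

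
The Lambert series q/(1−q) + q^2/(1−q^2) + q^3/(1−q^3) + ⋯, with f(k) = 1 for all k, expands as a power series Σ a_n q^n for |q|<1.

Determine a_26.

a_26 = 4

d|26:{1,2,13,26}  Σf=1+1+1+1=4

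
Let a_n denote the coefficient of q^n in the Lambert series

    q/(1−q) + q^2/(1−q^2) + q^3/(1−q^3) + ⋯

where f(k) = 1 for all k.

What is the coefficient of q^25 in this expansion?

d|25:{1,5,25}  Σf=1+1+1=3

a_25 = 3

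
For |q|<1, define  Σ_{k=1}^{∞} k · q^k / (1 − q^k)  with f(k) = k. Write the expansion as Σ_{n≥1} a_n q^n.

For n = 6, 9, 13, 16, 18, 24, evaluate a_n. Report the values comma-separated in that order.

12, 13, 14, 31, 39, 60

n=6: 1·6 2·3 3·2 6·1  f→[1+2+3+6]=12
d|9:{1,3,9}  Σf=1+3+9=13
n=13: 13·1 1·13  f→[13+1]=14
n=16: 16·1 8·2 4·4 2·8 1·16  f→[16+8+4+2+1]=31
[q^18] f(18)=18,f(9)=9,f(6)=6,f(3)=3,f(2)=2,f(1)=1 ⇒ 39
n=24: 24·1 12·2 8·3 6·4 4·6 3·8 2·12 1·24  f→[24+12+8+6+4+3+2+1]=60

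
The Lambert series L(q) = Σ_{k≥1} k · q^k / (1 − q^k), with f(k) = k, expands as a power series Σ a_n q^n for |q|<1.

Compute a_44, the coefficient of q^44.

a_44 = 84

[q^44] f(44)=44,f(22)=22,f(11)=11,f(4)=4,f(2)=2,f(1)=1 ⇒ 84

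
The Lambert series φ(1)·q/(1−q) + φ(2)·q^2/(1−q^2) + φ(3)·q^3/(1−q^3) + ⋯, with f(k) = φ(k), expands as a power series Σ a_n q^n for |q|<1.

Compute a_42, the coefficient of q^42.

n=42: 1·42 2·21 3·14 6·7 7·6 14·3 21·2 42·1  φ→[1+1+2+2+6+6+12+12]=42

a_42 = 42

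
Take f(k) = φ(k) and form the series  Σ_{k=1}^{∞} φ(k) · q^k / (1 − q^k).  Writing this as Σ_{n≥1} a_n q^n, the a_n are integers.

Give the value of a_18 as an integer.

d|18:{1,2,3,6,9,18}  Σφ=1+1+2+2+6+6=18

a_18 = 18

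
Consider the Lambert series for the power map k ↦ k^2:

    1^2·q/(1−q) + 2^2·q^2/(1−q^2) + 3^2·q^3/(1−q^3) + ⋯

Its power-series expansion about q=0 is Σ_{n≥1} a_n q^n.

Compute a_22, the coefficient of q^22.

a_22 = 610

[q^22] f(1)=1,f(2)=4,f(11)=121,f(22)=484 ⇒ 610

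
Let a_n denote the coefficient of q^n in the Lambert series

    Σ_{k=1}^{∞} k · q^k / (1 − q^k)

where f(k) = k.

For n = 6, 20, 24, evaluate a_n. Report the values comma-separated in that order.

d|6:{1,2,3,6}  Σf=1+2+3+6=12
q^20  k|20↦f(k): 20:20 10:10 5:5 4:4 2:2 1:1  a_20=42
[q^24] f(1)=1,f(2)=2,f(3)=3,f(4)=4,f(6)=6,f(8)=8,f(12)=12,f(24)=24 ⇒ 60

12, 42, 60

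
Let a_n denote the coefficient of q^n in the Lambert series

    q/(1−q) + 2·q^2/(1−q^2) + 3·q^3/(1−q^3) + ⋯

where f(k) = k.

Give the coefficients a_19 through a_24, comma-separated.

20, 42, 32, 36, 24, 60

d|19:{19,1}  Σf=19+1=20
[q^20] f(1)=1,f(2)=2,f(4)=4,f(5)=5,f(10)=10,f(20)=20 ⇒ 42
d|21:{1,3,7,21}  Σf=1+3+7+21=32
[q^22] f(1)=1,f(2)=2,f(11)=11,f(22)=22 ⇒ 36
n=23: 1·23 23·1  f→[1+23]=24
q^24  k|24↦f(k): 24:24 12:12 8:8 6:6 4:4 3:3 2:2 1:1  a_24=60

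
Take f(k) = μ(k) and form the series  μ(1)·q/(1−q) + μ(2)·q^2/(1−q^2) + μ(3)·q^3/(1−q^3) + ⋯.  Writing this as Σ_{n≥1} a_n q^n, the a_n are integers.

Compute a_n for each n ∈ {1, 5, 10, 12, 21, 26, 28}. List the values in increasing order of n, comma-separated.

1, 0, 0, 0, 0, 0, 0

[q^1] μ(1)=1 ⇒ 1
[q^5] μ(5)=-1,μ(1)=1 ⇒ 0
d|10:{10,5,2,1}  Σμ=1+(-1)+(-1)+1=0
d|12:{1,2,3,4,6,12}  Σμ=1+(-1)+(-1)+0+1+0=0
q^21  k|21↦μ(k): 1:1 3:-1 7:-1 21:1  a_21=0
d|26:{1,2,13,26}  Σμ=1+(-1)+(-1)+1=0
q^28  k|28↦μ(k): 1:1 2:-1 4:0 7:-1 14:1 28:0  a_28=0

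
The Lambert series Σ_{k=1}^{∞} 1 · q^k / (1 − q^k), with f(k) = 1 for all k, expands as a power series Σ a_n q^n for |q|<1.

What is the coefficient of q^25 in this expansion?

a_25 = 3

[q^25] f(25)=1,f(5)=1,f(1)=1 ⇒ 3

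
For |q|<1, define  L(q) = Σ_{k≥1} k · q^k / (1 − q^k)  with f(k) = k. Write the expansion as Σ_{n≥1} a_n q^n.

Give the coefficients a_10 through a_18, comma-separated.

q^10  k|10↦f(k): 1:1 2:2 5:5 10:10  a_10=18
d|11:{1,11}  Σf=1+11=12
d|12:{12,6,4,3,2,1}  Σf=12+6+4+3+2+1=28
[q^13] f(13)=13,f(1)=1 ⇒ 14
d|14:{1,2,7,14}  Σf=1+2+7+14=24
d|15:{15,5,3,1}  Σf=15+5+3+1=24
d|16:{1,2,4,8,16}  Σf=1+2+4+8+16=31
q^17  k|17↦f(k): 1:1 17:17  a_17=18
q^18  k|18↦f(k): 18:18 9:9 6:6 3:3 2:2 1:1  a_18=39

18, 12, 28, 14, 24, 24, 31, 18, 39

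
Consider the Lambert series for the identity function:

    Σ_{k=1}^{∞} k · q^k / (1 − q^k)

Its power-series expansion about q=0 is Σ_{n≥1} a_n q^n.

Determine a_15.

[q^15] f(15)=15,f(5)=5,f(3)=3,f(1)=1 ⇒ 24

a_15 = 24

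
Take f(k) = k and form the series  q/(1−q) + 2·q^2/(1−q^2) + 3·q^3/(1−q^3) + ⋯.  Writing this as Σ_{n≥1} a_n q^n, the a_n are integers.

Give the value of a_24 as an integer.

q^24  k|24↦f(k): 1:1 2:2 3:3 4:4 6:6 8:8 12:12 24:24  a_24=60

a_24 = 60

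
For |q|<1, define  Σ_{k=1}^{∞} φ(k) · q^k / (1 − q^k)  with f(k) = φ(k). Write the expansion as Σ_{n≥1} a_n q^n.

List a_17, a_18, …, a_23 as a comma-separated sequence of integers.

[q^17] φ(17)=16,φ(1)=1 ⇒ 17
d|18:{18,9,6,3,2,1}  Σφ=6+6+2+2+1+1=18
[q^19] φ(19)=18,φ(1)=1 ⇒ 19
q^20  k|20↦φ(k): 1:1 2:1 4:2 5:4 10:4 20:8  a_20=20
[q^21] φ(1)=1,φ(3)=2,φ(7)=6,φ(21)=12 ⇒ 21
q^22  k|22↦φ(k): 22:10 11:10 2:1 1:1  a_22=22
d|23:{1,23}  Σφ=1+22=23

17, 18, 19, 20, 21, 22, 23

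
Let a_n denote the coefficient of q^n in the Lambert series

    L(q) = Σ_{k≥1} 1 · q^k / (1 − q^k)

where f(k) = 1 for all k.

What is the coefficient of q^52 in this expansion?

a_52 = 6

q^52  k|52↦f(k): 1:1 2:1 4:1 13:1 26:1 52:1  a_52=6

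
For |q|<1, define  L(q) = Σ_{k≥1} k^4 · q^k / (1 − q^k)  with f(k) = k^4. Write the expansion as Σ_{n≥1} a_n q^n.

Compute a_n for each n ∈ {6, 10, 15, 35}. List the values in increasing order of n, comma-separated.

1394, 10642, 51332, 1503652

[q^6] f(6)=1296,f(3)=81,f(2)=16,f(1)=1 ⇒ 1394
[q^10] f(1)=1,f(2)=16,f(5)=625,f(10)=10000 ⇒ 10642
q^15  k|15↦f(k): 1:1 3:81 5:625 15:50625  a_15=51332
d|35:{1,5,7,35}  Σf=1+625+2401+1500625=1503652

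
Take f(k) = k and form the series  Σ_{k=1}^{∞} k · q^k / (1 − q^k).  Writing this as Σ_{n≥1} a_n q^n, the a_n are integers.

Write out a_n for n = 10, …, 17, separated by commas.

18, 12, 28, 14, 24, 24, 31, 18

d|10:{1,2,5,10}  Σf=1+2+5+10=18
q^11  k|11↦f(k): 11:11 1:1  a_11=12
q^12  k|12↦f(k): 12:12 6:6 4:4 3:3 2:2 1:1  a_12=28
[q^13] f(13)=13,f(1)=1 ⇒ 14
n=14: 1·14 2·7 7·2 14·1  f→[1+2+7+14]=24
d|15:{15,5,3,1}  Σf=15+5+3+1=24
[q^16] f(16)=16,f(8)=8,f(4)=4,f(2)=2,f(1)=1 ⇒ 31
d|17:{1,17}  Σf=1+17=18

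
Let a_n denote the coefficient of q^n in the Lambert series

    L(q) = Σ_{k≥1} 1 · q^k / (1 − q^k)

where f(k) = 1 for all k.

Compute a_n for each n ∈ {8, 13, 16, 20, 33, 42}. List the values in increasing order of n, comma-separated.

q^8  k|8↦f(k): 8:1 4:1 2:1 1:1  a_8=4
d|13:{1,13}  Σf=1+1=2
q^16  k|16↦f(k): 1:1 2:1 4:1 8:1 16:1  a_16=5
q^20  k|20↦f(k): 20:1 10:1 5:1 4:1 2:1 1:1  a_20=6
d|33:{1,3,11,33}  Σf=1+1+1+1=4
q^42  k|42↦f(k): 42:1 21:1 14:1 7:1 6:1 3:1 2:1 1:1  a_42=8

4, 2, 5, 6, 4, 8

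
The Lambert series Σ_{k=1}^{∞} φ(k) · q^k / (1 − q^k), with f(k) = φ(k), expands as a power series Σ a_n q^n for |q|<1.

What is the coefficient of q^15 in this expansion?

n=15: 1·15 3·5 5·3 15·1  φ→[1+2+4+8]=15

a_15 = 15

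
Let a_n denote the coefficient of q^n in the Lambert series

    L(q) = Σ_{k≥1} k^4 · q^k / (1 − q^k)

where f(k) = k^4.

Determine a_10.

a_10 = 10642

[q^10] f(1)=1,f(2)=16,f(5)=625,f(10)=10000 ⇒ 10642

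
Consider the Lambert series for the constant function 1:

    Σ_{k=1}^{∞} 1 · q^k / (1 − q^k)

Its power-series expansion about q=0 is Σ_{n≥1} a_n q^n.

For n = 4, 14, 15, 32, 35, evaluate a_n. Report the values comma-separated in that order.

3, 4, 4, 6, 4

[q^4] f(1)=1,f(2)=1,f(4)=1 ⇒ 3
q^14  k|14↦f(k): 1:1 2:1 7:1 14:1  a_14=4
q^15  k|15↦f(k): 1:1 3:1 5:1 15:1  a_15=4
d|32:{1,2,4,8,16,32}  Σf=1+1+1+1+1+1=6
n=35: 1·35 5·7 7·5 35·1  f→[1+1+1+1]=4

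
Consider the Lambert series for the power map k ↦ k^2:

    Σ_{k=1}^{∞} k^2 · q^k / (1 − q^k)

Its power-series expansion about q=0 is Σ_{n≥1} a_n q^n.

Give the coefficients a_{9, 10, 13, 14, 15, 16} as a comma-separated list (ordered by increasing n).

91, 130, 170, 250, 260, 341

[q^9] f(9)=81,f(3)=9,f(1)=1 ⇒ 91
q^10  k|10↦f(k): 10:100 5:25 2:4 1:1  a_10=130
[q^13] f(1)=1,f(13)=169 ⇒ 170
[q^14] f(1)=1,f(2)=4,f(7)=49,f(14)=196 ⇒ 250
q^15  k|15↦f(k): 1:1 3:9 5:25 15:225  a_15=260
n=16: 1·16 2·8 4·4 8·2 16·1  f→[1+4+16+64+256]=341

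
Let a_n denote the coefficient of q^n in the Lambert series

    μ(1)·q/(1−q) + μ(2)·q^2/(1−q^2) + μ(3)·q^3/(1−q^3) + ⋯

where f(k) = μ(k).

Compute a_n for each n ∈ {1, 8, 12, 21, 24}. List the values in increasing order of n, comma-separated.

1, 0, 0, 0, 0

[q^1] μ(1)=1 ⇒ 1
[q^8] μ(8)=0,μ(4)=0,μ(2)=-1,μ(1)=1 ⇒ 0
n=12: 1·12 2·6 3·4 4·3 6·2 12·1  μ→[1+(-1)+(-1)+0+1+0]=0
d|21:{21,7,3,1}  Σμ=1+(-1)+(-1)+1=0
n=24: 1·24 2·12 3·8 4·6 6·4 8·3 12·2 24·1  μ→[1+(-1)+(-1)+0+1+0+0+0]=0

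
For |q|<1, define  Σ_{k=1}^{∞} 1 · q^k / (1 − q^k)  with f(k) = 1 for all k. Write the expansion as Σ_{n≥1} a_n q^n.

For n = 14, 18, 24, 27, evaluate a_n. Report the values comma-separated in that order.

d|14:{1,2,7,14}  Σf=1+1+1+1=4
[q^18] f(18)=1,f(9)=1,f(6)=1,f(3)=1,f(2)=1,f(1)=1 ⇒ 6
q^24  k|24↦f(k): 24:1 12:1 8:1 6:1 4:1 3:1 2:1 1:1  a_24=8
[q^27] f(1)=1,f(3)=1,f(9)=1,f(27)=1 ⇒ 4

4, 6, 8, 4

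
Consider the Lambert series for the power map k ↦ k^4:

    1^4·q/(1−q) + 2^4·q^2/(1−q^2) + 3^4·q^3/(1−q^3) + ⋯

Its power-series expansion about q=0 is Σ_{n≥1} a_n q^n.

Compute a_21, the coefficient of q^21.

a_21 = 196964

n=21: 21·1 7·3 3·7 1·21  f→[194481+2401+81+1]=196964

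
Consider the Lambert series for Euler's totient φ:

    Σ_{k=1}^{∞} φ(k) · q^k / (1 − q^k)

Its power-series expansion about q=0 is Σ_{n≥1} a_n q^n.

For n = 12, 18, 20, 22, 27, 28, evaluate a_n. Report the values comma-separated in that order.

d|12:{1,2,3,4,6,12}  Σφ=1+1+2+2+2+4=12
d|18:{18,9,6,3,2,1}  Σφ=6+6+2+2+1+1=18
n=20: 1·20 2·10 4·5 5·4 10·2 20·1  φ→[1+1+2+4+4+8]=20
q^22  k|22↦φ(k): 1:1 2:1 11:10 22:10  a_22=22
[q^27] φ(1)=1,φ(3)=2,φ(9)=6,φ(27)=18 ⇒ 27
d|28:{1,2,4,7,14,28}  Σφ=1+1+2+6+6+12=28

12, 18, 20, 22, 27, 28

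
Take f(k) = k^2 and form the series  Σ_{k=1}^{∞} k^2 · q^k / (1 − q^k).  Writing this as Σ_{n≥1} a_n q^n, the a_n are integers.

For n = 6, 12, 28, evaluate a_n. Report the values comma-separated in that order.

[q^6] f(1)=1,f(2)=4,f(3)=9,f(6)=36 ⇒ 50
d|12:{1,2,3,4,6,12}  Σf=1+4+9+16+36+144=210
q^28  k|28↦f(k): 28:784 14:196 7:49 4:16 2:4 1:1  a_28=1050

50, 210, 1050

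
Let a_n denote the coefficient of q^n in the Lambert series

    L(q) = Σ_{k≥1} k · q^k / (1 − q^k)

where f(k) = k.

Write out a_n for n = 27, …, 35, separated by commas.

[q^27] f(27)=27,f(9)=9,f(3)=3,f(1)=1 ⇒ 40
n=28: 28·1 14·2 7·4 4·7 2·14 1·28  f→[28+14+7+4+2+1]=56
[q^29] f(29)=29,f(1)=1 ⇒ 30
d|30:{30,15,10,6,5,3,2,1}  Σf=30+15+10+6+5+3+2+1=72
[q^31] f(1)=1,f(31)=31 ⇒ 32
d|32:{1,2,4,8,16,32}  Σf=1+2+4+8+16+32=63
d|33:{33,11,3,1}  Σf=33+11+3+1=48
q^34  k|34↦f(k): 34:34 17:17 2:2 1:1  a_34=54
q^35  k|35↦f(k): 1:1 5:5 7:7 35:35  a_35=48

40, 56, 30, 72, 32, 63, 48, 54, 48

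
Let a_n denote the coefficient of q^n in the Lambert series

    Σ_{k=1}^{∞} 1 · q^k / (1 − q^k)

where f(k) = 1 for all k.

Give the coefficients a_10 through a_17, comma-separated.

d|10:{10,5,2,1}  Σf=1+1+1+1=4
d|11:{11,1}  Σf=1+1=2
n=12: 1·12 2·6 3·4 4·3 6·2 12·1  f→[1+1+1+1+1+1]=6
n=13: 13·1 1·13  f→[1+1]=2
q^14  k|14↦f(k): 14:1 7:1 2:1 1:1  a_14=4
q^15  k|15↦f(k): 1:1 3:1 5:1 15:1  a_15=4
n=16: 1·16 2·8 4·4 8·2 16·1  f→[1+1+1+1+1]=5
n=17: 17·1 1·17  f→[1+1]=2

4, 2, 6, 2, 4, 4, 5, 2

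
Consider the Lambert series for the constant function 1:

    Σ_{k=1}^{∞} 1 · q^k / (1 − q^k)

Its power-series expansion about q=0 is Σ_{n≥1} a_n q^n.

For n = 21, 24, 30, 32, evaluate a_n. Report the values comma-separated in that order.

d|21:{1,3,7,21}  Σf=1+1+1+1=4
n=24: 24·1 12·2 8·3 6·4 4·6 3·8 2·12 1·24  f→[1+1+1+1+1+1+1+1]=8
n=30: 1·30 2·15 3·10 5·6 6·5 10·3 15·2 30·1  f→[1+1+1+1+1+1+1+1]=8
[q^32] f(1)=1,f(2)=1,f(4)=1,f(8)=1,f(16)=1,f(32)=1 ⇒ 6

4, 8, 8, 6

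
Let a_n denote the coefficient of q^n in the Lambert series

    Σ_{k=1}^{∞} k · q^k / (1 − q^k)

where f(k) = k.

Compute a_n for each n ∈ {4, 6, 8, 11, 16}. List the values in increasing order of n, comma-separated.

7, 12, 15, 12, 31

[q^4] f(4)=4,f(2)=2,f(1)=1 ⇒ 7
d|6:{1,2,3,6}  Σf=1+2+3+6=12
n=8: 8·1 4·2 2·4 1·8  f→[8+4+2+1]=15
d|11:{1,11}  Σf=1+11=12
n=16: 1·16 2·8 4·4 8·2 16·1  f→[1+2+4+8+16]=31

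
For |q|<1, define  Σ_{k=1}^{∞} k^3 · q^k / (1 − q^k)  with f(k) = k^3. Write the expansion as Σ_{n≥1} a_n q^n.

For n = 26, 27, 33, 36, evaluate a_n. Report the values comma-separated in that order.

q^26  k|26↦f(k): 26:17576 13:2197 2:8 1:1  a_26=19782
q^27  k|27↦f(k): 27:19683 9:729 3:27 1:1  a_27=20440
[q^33] f(1)=1,f(3)=27,f(11)=1331,f(33)=35937 ⇒ 37296
[q^36] f(1)=1,f(2)=8,f(3)=27,f(4)=64,f(6)=216,f(9)=729,f(12)=1728,f(18)=5832,f(36)=46656 ⇒ 55261

19782, 20440, 37296, 55261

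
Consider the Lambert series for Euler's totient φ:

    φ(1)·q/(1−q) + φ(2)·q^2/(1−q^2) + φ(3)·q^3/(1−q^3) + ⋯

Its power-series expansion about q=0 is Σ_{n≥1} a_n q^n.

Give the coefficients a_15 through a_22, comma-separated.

d|15:{1,3,5,15}  Σφ=1+2+4+8=15
n=16: 16·1 8·2 4·4 2·8 1·16  φ→[8+4+2+1+1]=16
d|17:{1,17}  Σφ=1+16=17
n=18: 18·1 9·2 6·3 3·6 2·9 1·18  φ→[6+6+2+2+1+1]=18
[q^19] φ(1)=1,φ(19)=18 ⇒ 19
q^20  k|20↦φ(k): 1:1 2:1 4:2 5:4 10:4 20:8  a_20=20
[q^21] φ(1)=1,φ(3)=2,φ(7)=6,φ(21)=12 ⇒ 21
[q^22] φ(1)=1,φ(2)=1,φ(11)=10,φ(22)=10 ⇒ 22

15, 16, 17, 18, 19, 20, 21, 22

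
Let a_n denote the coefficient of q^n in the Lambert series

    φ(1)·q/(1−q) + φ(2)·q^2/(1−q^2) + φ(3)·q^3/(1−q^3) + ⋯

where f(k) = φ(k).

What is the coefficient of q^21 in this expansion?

d|21:{1,3,7,21}  Σφ=1+2+6+12=21

a_21 = 21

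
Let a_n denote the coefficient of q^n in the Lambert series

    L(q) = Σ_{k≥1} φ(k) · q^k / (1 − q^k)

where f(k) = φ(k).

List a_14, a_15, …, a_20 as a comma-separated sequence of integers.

d|14:{14,7,2,1}  Σφ=6+6+1+1=14
d|15:{1,3,5,15}  Σφ=1+2+4+8=15
q^16  k|16↦φ(k): 1:1 2:1 4:2 8:4 16:8  a_16=16
[q^17] φ(1)=1,φ(17)=16 ⇒ 17
q^18  k|18↦φ(k): 1:1 2:1 3:2 6:2 9:6 18:6  a_18=18
q^19  k|19↦φ(k): 19:18 1:1  a_19=19
q^20  k|20↦φ(k): 1:1 2:1 4:2 5:4 10:4 20:8  a_20=20

14, 15, 16, 17, 18, 19, 20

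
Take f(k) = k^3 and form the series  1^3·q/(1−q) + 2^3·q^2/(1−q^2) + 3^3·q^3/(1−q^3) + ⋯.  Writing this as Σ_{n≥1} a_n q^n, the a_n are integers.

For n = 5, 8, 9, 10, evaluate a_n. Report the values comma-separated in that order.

126, 585, 757, 1134

q^5  k|5↦f(k): 5:125 1:1  a_5=126
q^8  k|8↦f(k): 1:1 2:8 4:64 8:512  a_8=585
d|9:{1,3,9}  Σf=1+27+729=757
[q^10] f(10)=1000,f(5)=125,f(2)=8,f(1)=1 ⇒ 1134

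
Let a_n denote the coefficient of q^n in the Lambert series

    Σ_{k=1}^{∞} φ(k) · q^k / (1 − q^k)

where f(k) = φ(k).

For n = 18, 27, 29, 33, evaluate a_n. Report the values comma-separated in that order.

d|18:{1,2,3,6,9,18}  Σφ=1+1+2+2+6+6=18
q^27  k|27↦φ(k): 27:18 9:6 3:2 1:1  a_27=27
[q^29] φ(1)=1,φ(29)=28 ⇒ 29
q^33  k|33↦φ(k): 33:20 11:10 3:2 1:1  a_33=33

18, 27, 29, 33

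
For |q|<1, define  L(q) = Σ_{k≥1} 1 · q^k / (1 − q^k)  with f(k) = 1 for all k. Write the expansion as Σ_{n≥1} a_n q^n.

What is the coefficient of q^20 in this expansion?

q^20  k|20↦f(k): 20:1 10:1 5:1 4:1 2:1 1:1  a_20=6

a_20 = 6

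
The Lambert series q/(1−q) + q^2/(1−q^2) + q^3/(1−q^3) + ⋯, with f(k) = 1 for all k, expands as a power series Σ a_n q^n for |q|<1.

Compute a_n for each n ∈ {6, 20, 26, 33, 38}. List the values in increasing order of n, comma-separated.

4, 6, 4, 4, 4

q^6  k|6↦f(k): 6:1 3:1 2:1 1:1  a_6=4
q^20  k|20↦f(k): 1:1 2:1 4:1 5:1 10:1 20:1  a_20=6
n=26: 1·26 2·13 13·2 26·1  f→[1+1+1+1]=4
[q^33] f(33)=1,f(11)=1,f(3)=1,f(1)=1 ⇒ 4
n=38: 38·1 19·2 2·19 1·38  f→[1+1+1+1]=4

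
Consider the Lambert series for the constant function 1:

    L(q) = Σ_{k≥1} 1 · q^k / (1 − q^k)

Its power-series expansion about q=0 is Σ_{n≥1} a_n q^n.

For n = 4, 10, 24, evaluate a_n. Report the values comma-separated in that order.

q^4  k|4↦f(k): 4:1 2:1 1:1  a_4=3
[q^10] f(10)=1,f(5)=1,f(2)=1,f(1)=1 ⇒ 4
q^24  k|24↦f(k): 24:1 12:1 8:1 6:1 4:1 3:1 2:1 1:1  a_24=8

3, 4, 8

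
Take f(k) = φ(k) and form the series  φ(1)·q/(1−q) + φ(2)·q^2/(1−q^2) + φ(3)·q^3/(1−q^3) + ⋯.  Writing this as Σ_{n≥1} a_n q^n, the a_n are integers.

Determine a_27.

n=27: 27·1 9·3 3·9 1·27  φ→[18+6+2+1]=27

a_27 = 27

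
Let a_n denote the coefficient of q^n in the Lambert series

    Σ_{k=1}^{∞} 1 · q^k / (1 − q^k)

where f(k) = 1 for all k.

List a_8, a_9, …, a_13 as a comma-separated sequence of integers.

4, 3, 4, 2, 6, 2

d|8:{1,2,4,8}  Σf=1+1+1+1=4
q^9  k|9↦f(k): 9:1 3:1 1:1  a_9=3
[q^10] f(10)=1,f(5)=1,f(2)=1,f(1)=1 ⇒ 4
n=11: 1·11 11·1  f→[1+1]=2
[q^12] f(12)=1,f(6)=1,f(4)=1,f(3)=1,f(2)=1,f(1)=1 ⇒ 6
[q^13] f(1)=1,f(13)=1 ⇒ 2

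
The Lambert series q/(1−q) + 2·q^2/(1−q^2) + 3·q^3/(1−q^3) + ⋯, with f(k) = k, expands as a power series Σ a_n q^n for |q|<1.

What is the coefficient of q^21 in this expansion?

a_21 = 32

[q^21] f(21)=21,f(7)=7,f(3)=3,f(1)=1 ⇒ 32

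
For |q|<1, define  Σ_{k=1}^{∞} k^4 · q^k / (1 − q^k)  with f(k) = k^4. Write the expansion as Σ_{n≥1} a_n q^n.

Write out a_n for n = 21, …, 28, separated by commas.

d|21:{1,3,7,21}  Σf=1+81+2401+194481=196964
n=22: 1·22 2·11 11·2 22·1  f→[1+16+14641+234256]=248914
q^23  k|23↦f(k): 1:1 23:279841  a_23=279842
d|24:{24,12,8,6,4,3,2,1}  Σf=331776+20736+4096+1296+256+81+16+1=358258
[q^25] f(25)=390625,f(5)=625,f(1)=1 ⇒ 391251
q^26  k|26↦f(k): 1:1 2:16 13:28561 26:456976  a_26=485554
d|27:{27,9,3,1}  Σf=531441+6561+81+1=538084
q^28  k|28↦f(k): 28:614656 14:38416 7:2401 4:256 2:16 1:1  a_28=655746

196964, 248914, 279842, 358258, 391251, 485554, 538084, 655746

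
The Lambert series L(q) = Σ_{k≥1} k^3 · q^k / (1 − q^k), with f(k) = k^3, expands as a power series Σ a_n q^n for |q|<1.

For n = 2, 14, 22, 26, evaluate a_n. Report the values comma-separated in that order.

[q^2] f(1)=1,f(2)=8 ⇒ 9
[q^14] f(14)=2744,f(7)=343,f(2)=8,f(1)=1 ⇒ 3096
n=22: 22·1 11·2 2·11 1·22  f→[10648+1331+8+1]=11988
[q^26] f(1)=1,f(2)=8,f(13)=2197,f(26)=17576 ⇒ 19782

9, 3096, 11988, 19782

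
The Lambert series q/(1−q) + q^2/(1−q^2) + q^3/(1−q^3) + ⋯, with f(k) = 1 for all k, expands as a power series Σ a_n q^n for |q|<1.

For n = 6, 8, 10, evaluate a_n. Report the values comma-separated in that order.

[q^6] f(1)=1,f(2)=1,f(3)=1,f(6)=1 ⇒ 4
n=8: 8·1 4·2 2·4 1·8  f→[1+1+1+1]=4
[q^10] f(1)=1,f(2)=1,f(5)=1,f(10)=1 ⇒ 4

4, 4, 4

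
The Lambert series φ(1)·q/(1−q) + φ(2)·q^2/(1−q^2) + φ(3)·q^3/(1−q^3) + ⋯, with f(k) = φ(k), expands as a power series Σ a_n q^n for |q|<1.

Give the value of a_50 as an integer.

n=50: 50·1 25·2 10·5 5·10 2·25 1·50  φ→[20+20+4+4+1+1]=50

a_50 = 50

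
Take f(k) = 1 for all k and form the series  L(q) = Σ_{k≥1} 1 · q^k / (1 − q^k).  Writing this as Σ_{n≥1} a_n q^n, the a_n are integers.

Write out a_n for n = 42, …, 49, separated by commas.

q^42  k|42↦f(k): 1:1 2:1 3:1 6:1 7:1 14:1 21:1 42:1  a_42=8
d|43:{43,1}  Σf=1+1=2
q^44  k|44↦f(k): 44:1 22:1 11:1 4:1 2:1 1:1  a_44=6
n=45: 45·1 15·3 9·5 5·9 3·15 1·45  f→[1+1+1+1+1+1]=6
[q^46] f(46)=1,f(23)=1,f(2)=1,f(1)=1 ⇒ 4
q^47  k|47↦f(k): 47:1 1:1  a_47=2
q^48  k|48↦f(k): 1:1 2:1 3:1 4:1 6:1 8:1 12:1 16:1 24:1 48:1  a_48=10
d|49:{49,7,1}  Σf=1+1+1=3

8, 2, 6, 6, 4, 2, 10, 3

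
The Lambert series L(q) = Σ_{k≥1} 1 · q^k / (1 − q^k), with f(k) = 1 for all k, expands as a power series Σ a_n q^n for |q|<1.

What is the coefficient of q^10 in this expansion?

a_10 = 4

d|10:{10,5,2,1}  Σf=1+1+1+1=4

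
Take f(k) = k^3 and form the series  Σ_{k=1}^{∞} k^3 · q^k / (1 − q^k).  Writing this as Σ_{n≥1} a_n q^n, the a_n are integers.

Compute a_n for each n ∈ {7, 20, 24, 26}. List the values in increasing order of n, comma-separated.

q^7  k|7↦f(k): 1:1 7:343  a_7=344
d|20:{1,2,4,5,10,20}  Σf=1+8+64+125+1000+8000=9198
n=24: 1·24 2·12 3·8 4·6 6·4 8·3 12·2 24·1  f→[1+8+27+64+216+512+1728+13824]=16380
d|26:{1,2,13,26}  Σf=1+8+2197+17576=19782

344, 9198, 16380, 19782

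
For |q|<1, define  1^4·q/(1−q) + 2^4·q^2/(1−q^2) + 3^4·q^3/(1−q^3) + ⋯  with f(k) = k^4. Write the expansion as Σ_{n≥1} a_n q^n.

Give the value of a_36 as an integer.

d|36:{36,18,12,9,6,4,3,2,1}  Σf=1679616+104976+20736+6561+1296+256+81+16+1=1813539

a_36 = 1813539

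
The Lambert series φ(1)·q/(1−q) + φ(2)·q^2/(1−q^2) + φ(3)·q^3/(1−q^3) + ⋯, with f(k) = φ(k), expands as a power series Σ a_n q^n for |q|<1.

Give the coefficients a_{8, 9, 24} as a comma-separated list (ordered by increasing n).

d|8:{1,2,4,8}  Σφ=1+1+2+4=8
[q^9] φ(1)=1,φ(3)=2,φ(9)=6 ⇒ 9
q^24  k|24↦φ(k): 1:1 2:1 3:2 4:2 6:2 8:4 12:4 24:8  a_24=24

8, 9, 24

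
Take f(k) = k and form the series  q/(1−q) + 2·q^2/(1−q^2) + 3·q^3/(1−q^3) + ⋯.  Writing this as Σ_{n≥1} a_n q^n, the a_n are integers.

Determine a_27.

q^27  k|27↦f(k): 1:1 3:3 9:9 27:27  a_27=40

a_27 = 40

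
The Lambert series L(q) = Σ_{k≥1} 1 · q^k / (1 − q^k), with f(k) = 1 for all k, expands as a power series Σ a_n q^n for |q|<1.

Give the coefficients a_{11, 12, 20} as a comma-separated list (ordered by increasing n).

2, 6, 6

n=11: 11·1 1·11  f→[1+1]=2
q^12  k|12↦f(k): 12:1 6:1 4:1 3:1 2:1 1:1  a_12=6
n=20: 1·20 2·10 4·5 5·4 10·2 20·1  f→[1+1+1+1+1+1]=6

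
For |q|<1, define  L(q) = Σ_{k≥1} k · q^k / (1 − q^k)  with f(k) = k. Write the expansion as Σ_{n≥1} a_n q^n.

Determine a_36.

a_36 = 91

d|36:{1,2,3,4,6,9,12,18,36}  Σf=1+2+3+4+6+9+12+18+36=91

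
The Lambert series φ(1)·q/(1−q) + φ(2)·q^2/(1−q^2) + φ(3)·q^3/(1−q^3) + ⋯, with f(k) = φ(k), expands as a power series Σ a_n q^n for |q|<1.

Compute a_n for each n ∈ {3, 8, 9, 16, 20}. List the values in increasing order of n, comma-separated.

q^3  k|3↦φ(k): 3:2 1:1  a_3=3
n=8: 1·8 2·4 4·2 8·1  φ→[1+1+2+4]=8
q^9  k|9↦φ(k): 9:6 3:2 1:1  a_9=9
[q^16] φ(1)=1,φ(2)=1,φ(4)=2,φ(8)=4,φ(16)=8 ⇒ 16
d|20:{20,10,5,4,2,1}  Σφ=8+4+4+2+1+1=20

3, 8, 9, 16, 20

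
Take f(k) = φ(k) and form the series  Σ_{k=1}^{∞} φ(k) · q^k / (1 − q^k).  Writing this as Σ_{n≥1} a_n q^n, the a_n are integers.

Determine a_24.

d|24:{24,12,8,6,4,3,2,1}  Σφ=8+4+4+2+2+2+1+1=24

a_24 = 24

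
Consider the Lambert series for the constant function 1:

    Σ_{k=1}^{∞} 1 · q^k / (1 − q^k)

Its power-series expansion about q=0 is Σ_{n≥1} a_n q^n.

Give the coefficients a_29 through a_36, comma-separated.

n=29: 1·29 29·1  f→[1+1]=2
q^30  k|30↦f(k): 30:1 15:1 10:1 6:1 5:1 3:1 2:1 1:1  a_30=8
q^31  k|31↦f(k): 31:1 1:1  a_31=2
d|32:{1,2,4,8,16,32}  Σf=1+1+1+1+1+1=6
n=33: 33·1 11·3 3·11 1·33  f→[1+1+1+1]=4
q^34  k|34↦f(k): 1:1 2:1 17:1 34:1  a_34=4
[q^35] f(1)=1,f(5)=1,f(7)=1,f(35)=1 ⇒ 4
q^36  k|36↦f(k): 36:1 18:1 12:1 9:1 6:1 4:1 3:1 2:1 1:1  a_36=9

2, 8, 2, 6, 4, 4, 4, 9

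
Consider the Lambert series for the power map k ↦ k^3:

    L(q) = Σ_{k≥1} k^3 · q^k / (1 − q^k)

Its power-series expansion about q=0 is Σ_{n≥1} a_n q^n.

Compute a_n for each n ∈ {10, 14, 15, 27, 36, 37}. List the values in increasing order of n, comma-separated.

1134, 3096, 3528, 20440, 55261, 50654

q^10  k|10↦f(k): 1:1 2:8 5:125 10:1000  a_10=1134
[q^14] f(14)=2744,f(7)=343,f(2)=8,f(1)=1 ⇒ 3096
d|15:{1,3,5,15}  Σf=1+27+125+3375=3528
q^27  k|27↦f(k): 1:1 3:27 9:729 27:19683  a_27=20440
q^36  k|36↦f(k): 36:46656 18:5832 12:1728 9:729 6:216 4:64 3:27 2:8 1:1  a_36=55261
[q^37] f(37)=50653,f(1)=1 ⇒ 50654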